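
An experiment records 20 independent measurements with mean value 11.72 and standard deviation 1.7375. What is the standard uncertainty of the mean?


The standard uncertainty for Type A evaluation is u = s / sqrt(n).
u = 1.7375 / sqrt(20)
u = 1.7375 / 4.4721
u = 0.3885

0.3885


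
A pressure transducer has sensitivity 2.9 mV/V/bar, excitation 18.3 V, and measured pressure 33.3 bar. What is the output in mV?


Output = sensitivity * Vex * P.
Vout = 2.9 * 18.3 * 33.3
Vout = 53.07 * 33.3
Vout = 1767.23 mV

1767.23 mV


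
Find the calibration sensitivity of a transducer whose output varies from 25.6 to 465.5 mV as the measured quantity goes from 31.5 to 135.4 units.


Sensitivity = (y2 - y1) / (x2 - x1).
S = (465.5 - 25.6) / (135.4 - 31.5)
S = 439.9 / 103.9
S = 4.2339 mV/unit

4.2339 mV/unit


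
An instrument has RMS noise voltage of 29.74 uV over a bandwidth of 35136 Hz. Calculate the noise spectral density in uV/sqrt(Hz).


Noise spectral density = Vrms / sqrt(BW).
NSD = 29.74 / sqrt(35136)
NSD = 29.74 / 187.446
NSD = 0.1587 uV/sqrt(Hz)

0.1587 uV/sqrt(Hz)


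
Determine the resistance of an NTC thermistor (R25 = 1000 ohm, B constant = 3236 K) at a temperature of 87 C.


NTC thermistor equation: Rt = R25 * exp(B * (1/T - 1/T25)).
T in Kelvin: 360.15 K, T25 = 298.15 K
1/T - 1/T25 = 1/360.15 - 1/298.15 = -0.0005774
B * (1/T - 1/T25) = 3236 * -0.0005774 = -1.8685
Rt = 1000 * exp(-1.8685) = 154.4 ohm

154.4 ohm


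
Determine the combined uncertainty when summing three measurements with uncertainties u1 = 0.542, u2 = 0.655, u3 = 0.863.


For a sum of independent quantities, uc = sqrt(u1^2 + u2^2 + u3^2).
uc = sqrt(0.542^2 + 0.655^2 + 0.863^2)
uc = sqrt(0.293764 + 0.429025 + 0.744769)
uc = 1.2114

1.2114


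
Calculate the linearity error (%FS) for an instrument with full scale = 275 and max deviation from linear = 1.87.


Linearity error = (max deviation / full scale) * 100%.
Linearity = (1.87 / 275) * 100
Linearity = 0.68 %FS

0.68 %FS


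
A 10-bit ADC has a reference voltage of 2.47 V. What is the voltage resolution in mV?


The resolution (LSB) of an ADC is Vref / 2^n.
LSB = 2.47 / 2^10
LSB = 2.47 / 1024
LSB = 0.00241211 V = 2.41210938 mV

2.41210938 mV


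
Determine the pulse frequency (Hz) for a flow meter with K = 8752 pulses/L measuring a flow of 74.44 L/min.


Frequency = K * Q / 60 (converting L/min to L/s).
f = 8752 * 74.44 / 60
f = 651498.88 / 60
f = 10858.31 Hz

10858.31 Hz


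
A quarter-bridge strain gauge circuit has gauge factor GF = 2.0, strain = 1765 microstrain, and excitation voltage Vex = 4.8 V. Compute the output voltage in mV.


Quarter bridge output: Vout = (GF * epsilon * Vex) / 4.
Vout = (2.0 * 1765e-6 * 4.8) / 4
Vout = 0.016944 / 4 V
Vout = 0.004236 V = 4.236 mV

4.236 mV


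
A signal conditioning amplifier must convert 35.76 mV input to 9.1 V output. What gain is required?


Gain = Vout / Vin (converting to same units).
G = 9.1 V / 35.76 mV
G = 9100.0 mV / 35.76 mV
G = 254.47

254.47


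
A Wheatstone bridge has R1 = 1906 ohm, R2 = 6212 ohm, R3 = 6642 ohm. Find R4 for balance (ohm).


At balance: R1*R4 = R2*R3, so R4 = R2*R3/R1.
R4 = 6212 * 6642 / 1906
R4 = 41260104 / 1906
R4 = 21647.48 ohm

21647.48 ohm


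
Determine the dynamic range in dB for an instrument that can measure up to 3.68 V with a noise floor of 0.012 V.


Dynamic range = 20 * log10(Vmax / Vnoise).
DR = 20 * log10(3.68 / 0.012)
DR = 20 * log10(306.67)
DR = 49.73 dB

49.73 dB


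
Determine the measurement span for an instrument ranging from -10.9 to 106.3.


Span = upper range - lower range.
Span = 106.3 - (-10.9)
Span = 117.2

117.2


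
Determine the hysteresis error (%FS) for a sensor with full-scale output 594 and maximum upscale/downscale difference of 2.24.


Hysteresis = (max difference / full scale) * 100%.
H = (2.24 / 594) * 100
H = 0.377 %FS

0.377 %FS


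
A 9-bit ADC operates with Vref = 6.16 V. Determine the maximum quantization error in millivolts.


The maximum quantization error is +/- LSB/2.
LSB = Vref / 2^n = 6.16 / 512 = 0.01203125 V
Max error = LSB / 2 = 0.01203125 / 2 = 0.00601563 V
Max error = 6.0156 mV

6.0156 mV


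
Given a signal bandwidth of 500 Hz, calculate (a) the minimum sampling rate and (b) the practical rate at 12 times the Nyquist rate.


By Nyquist theorem, fs_min = 2 * fmax.
fs_min = 2 * 500 = 1000 Hz
Practical rate = 12 * fs_min = 12 * 1000 = 12000 Hz

fs_min = 1000 Hz, fs_practical = 12000 Hz


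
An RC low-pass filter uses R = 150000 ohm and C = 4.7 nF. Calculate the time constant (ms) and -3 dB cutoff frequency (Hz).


Time constant: tau = R * C.
tau = 150000 * 4.70e-09 = 0.000705 s
tau = 0.705 ms
Cutoff frequency: fc = 1 / (2*pi*R*C).
fc = 1 / (2*pi*0.000705) = 225.75 Hz

tau = 0.705 ms, fc = 225.75 Hz


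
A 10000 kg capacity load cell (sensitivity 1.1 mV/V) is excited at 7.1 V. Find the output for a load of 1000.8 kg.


Vout = rated_output * Vex * (load / capacity).
Vout = 1.1 * 7.1 * (1000.8 / 10000)
Vout = 1.1 * 7.1 * 0.10008
Vout = 0.782 mV

0.782 mV


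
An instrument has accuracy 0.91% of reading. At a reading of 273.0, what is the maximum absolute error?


Absolute error = (accuracy% / 100) * reading.
Error = (0.91 / 100) * 273.0
Error = 0.0091 * 273.0
Error = 2.4843

2.4843


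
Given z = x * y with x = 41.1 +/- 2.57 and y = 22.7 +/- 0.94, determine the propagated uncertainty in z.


For a product z = x*y, the relative uncertainty is:
uz/z = sqrt((ux/x)^2 + (uy/y)^2)
Relative uncertainties: ux/x = 2.57/41.1 = 0.06253
uy/y = 0.94/22.7 = 0.04141
z = 41.1 * 22.7 = 933.0
uz = 933.0 * sqrt(0.06253^2 + 0.04141^2) = 69.972

69.972


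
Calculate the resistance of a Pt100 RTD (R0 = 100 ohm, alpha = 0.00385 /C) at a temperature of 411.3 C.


The RTD equation: Rt = R0 * (1 + alpha * T).
Rt = 100 * (1 + 0.00385 * 411.3)
Rt = 100 * (1 + 1.583505)
Rt = 100 * 2.583505
Rt = 258.351 ohm

258.351 ohm


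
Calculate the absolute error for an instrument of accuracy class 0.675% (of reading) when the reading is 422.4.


Absolute error = (accuracy% / 100) * reading.
Error = (0.675 / 100) * 422.4
Error = 0.00675 * 422.4
Error = 2.8512

2.8512


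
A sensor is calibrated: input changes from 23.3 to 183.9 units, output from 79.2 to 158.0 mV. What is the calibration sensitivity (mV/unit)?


Sensitivity = (y2 - y1) / (x2 - x1).
S = (158.0 - 79.2) / (183.9 - 23.3)
S = 78.8 / 160.6
S = 0.4907 mV/unit

0.4907 mV/unit


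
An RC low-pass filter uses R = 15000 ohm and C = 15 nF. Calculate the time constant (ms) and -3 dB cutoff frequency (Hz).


Time constant: tau = R * C.
tau = 15000 * 1.50e-08 = 0.000225 s
tau = 0.225 ms
Cutoff frequency: fc = 1 / (2*pi*R*C).
fc = 1 / (2*pi*0.000225) = 707.36 Hz

tau = 0.225 ms, fc = 707.36 Hz


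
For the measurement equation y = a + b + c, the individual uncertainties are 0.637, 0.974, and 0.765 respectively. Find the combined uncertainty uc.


For a sum of independent quantities, uc = sqrt(u1^2 + u2^2 + u3^2).
uc = sqrt(0.637^2 + 0.974^2 + 0.765^2)
uc = sqrt(0.405769 + 0.948676 + 0.585225)
uc = 1.3927

1.3927


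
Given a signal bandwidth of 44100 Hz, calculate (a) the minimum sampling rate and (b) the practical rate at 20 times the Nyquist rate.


By Nyquist theorem, fs_min = 2 * fmax.
fs_min = 2 * 44100 = 88200 Hz
Practical rate = 20 * fs_min = 20 * 88200 = 1764000 Hz

fs_min = 88200 Hz, fs_practical = 1764000 Hz


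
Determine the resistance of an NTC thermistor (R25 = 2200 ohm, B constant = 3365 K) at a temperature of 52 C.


NTC thermistor equation: Rt = R25 * exp(B * (1/T - 1/T25)).
T in Kelvin: 325.15 K, T25 = 298.15 K
1/T - 1/T25 = 1/325.15 - 1/298.15 = -0.00027851
B * (1/T - 1/T25) = 3365 * -0.00027851 = -0.9372
Rt = 2200 * exp(-0.9372) = 861.8 ohm

861.8 ohm


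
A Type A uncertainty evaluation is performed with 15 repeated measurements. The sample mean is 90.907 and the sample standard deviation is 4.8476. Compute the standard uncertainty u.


The standard uncertainty for Type A evaluation is u = s / sqrt(n).
u = 4.8476 / sqrt(15)
u = 4.8476 / 3.873
u = 1.2516

1.2516


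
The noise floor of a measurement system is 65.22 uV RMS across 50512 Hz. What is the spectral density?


Noise spectral density = Vrms / sqrt(BW).
NSD = 65.22 / sqrt(50512)
NSD = 65.22 / 224.7487
NSD = 0.2902 uV/sqrt(Hz)

0.2902 uV/sqrt(Hz)


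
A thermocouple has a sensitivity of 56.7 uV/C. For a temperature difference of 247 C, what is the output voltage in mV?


The thermocouple output V = sensitivity * dT.
V = 56.7 uV/C * 247 C
V = 14004.9 uV
V = 14.005 mV

14.005 mV


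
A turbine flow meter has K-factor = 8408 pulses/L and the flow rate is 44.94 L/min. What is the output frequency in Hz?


Frequency = K * Q / 60 (converting L/min to L/s).
f = 8408 * 44.94 / 60
f = 377855.52 / 60
f = 6297.59 Hz

6297.59 Hz


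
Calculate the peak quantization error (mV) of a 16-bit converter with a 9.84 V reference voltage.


The maximum quantization error is +/- LSB/2.
LSB = Vref / 2^n = 9.84 / 65536 = 0.00015015 V
Max error = LSB / 2 = 0.00015015 / 2 = 7.507e-05 V
Max error = 0.0751 mV

0.0751 mV


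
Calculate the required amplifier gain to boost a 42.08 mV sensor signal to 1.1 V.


Gain = Vout / Vin (converting to same units).
G = 1.1 V / 42.08 mV
G = 1100.0 mV / 42.08 mV
G = 26.14

26.14


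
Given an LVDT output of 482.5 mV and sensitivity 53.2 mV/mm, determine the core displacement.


Displacement = Vout / sensitivity.
d = 482.5 / 53.2
d = 9.07 mm

9.07 mm


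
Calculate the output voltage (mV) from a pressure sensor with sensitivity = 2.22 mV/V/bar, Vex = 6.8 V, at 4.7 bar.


Output = sensitivity * Vex * P.
Vout = 2.22 * 6.8 * 4.7
Vout = 15.096 * 4.7
Vout = 70.95 mV

70.95 mV


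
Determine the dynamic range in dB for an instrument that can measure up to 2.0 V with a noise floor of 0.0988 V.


Dynamic range = 20 * log10(Vmax / Vnoise).
DR = 20 * log10(2.0 / 0.0988)
DR = 20 * log10(20.24)
DR = 26.13 dB

26.13 dB


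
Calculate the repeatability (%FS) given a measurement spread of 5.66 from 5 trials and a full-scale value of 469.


Repeatability = (spread / full scale) * 100%.
R = (5.66 / 469) * 100
R = 1.207 %FS

1.207 %FS


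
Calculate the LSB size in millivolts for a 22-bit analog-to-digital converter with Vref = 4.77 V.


The resolution (LSB) of an ADC is Vref / 2^n.
LSB = 4.77 / 2^22
LSB = 4.77 / 4194304
LSB = 1.14e-06 V = 0.00113726 mV

0.00113726 mV


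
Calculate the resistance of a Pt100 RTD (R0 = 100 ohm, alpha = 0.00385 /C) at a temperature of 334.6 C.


The RTD equation: Rt = R0 * (1 + alpha * T).
Rt = 100 * (1 + 0.00385 * 334.6)
Rt = 100 * (1 + 1.28821)
Rt = 100 * 2.28821
Rt = 228.821 ohm

228.821 ohm


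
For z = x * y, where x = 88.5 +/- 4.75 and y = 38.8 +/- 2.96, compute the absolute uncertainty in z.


For a product z = x*y, the relative uncertainty is:
uz/z = sqrt((ux/x)^2 + (uy/y)^2)
Relative uncertainties: ux/x = 4.75/88.5 = 0.053672
uy/y = 2.96/38.8 = 0.076289
z = 88.5 * 38.8 = 3433.8
uz = 3433.8 * sqrt(0.053672^2 + 0.076289^2) = 320.296

320.296


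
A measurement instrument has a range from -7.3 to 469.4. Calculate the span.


Span = upper range - lower range.
Span = 469.4 - (-7.3)
Span = 476.7

476.7


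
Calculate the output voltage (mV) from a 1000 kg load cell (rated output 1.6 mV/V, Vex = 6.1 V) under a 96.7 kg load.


Vout = rated_output * Vex * (load / capacity).
Vout = 1.6 * 6.1 * (96.7 / 1000)
Vout = 1.6 * 6.1 * 0.0967
Vout = 0.944 mV

0.944 mV


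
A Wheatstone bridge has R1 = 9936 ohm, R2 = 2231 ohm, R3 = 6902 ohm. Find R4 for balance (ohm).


At balance: R1*R4 = R2*R3, so R4 = R2*R3/R1.
R4 = 2231 * 6902 / 9936
R4 = 15398362 / 9936
R4 = 1549.75 ohm

1549.75 ohm


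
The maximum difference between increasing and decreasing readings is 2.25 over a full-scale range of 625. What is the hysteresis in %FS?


Hysteresis = (max difference / full scale) * 100%.
H = (2.25 / 625) * 100
H = 0.36 %FS

0.36 %FS


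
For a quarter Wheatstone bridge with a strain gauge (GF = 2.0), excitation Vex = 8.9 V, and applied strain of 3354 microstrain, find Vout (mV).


Quarter bridge output: Vout = (GF * epsilon * Vex) / 4.
Vout = (2.0 * 3354e-6 * 8.9) / 4
Vout = 0.0597012 / 4 V
Vout = 0.0149253 V = 14.9253 mV

14.9253 mV


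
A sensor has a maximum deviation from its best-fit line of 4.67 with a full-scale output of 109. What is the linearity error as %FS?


Linearity error = (max deviation / full scale) * 100%.
Linearity = (4.67 / 109) * 100
Linearity = 4.284 %FS

4.284 %FS


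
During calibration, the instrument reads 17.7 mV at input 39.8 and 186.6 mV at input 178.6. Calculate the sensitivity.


Sensitivity = (y2 - y1) / (x2 - x1).
S = (186.6 - 17.7) / (178.6 - 39.8)
S = 168.9 / 138.8
S = 1.2169 mV/unit

1.2169 mV/unit


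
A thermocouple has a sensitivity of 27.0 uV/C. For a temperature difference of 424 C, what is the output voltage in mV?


The thermocouple output V = sensitivity * dT.
V = 27.0 uV/C * 424 C
V = 11448.0 uV
V = 11.448 mV

11.448 mV


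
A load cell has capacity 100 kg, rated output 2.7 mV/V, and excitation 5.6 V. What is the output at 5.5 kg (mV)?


Vout = rated_output * Vex * (load / capacity).
Vout = 2.7 * 5.6 * (5.5 / 100)
Vout = 2.7 * 5.6 * 0.055
Vout = 0.832 mV

0.832 mV


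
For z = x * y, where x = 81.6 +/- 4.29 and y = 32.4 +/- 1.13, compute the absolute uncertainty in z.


For a product z = x*y, the relative uncertainty is:
uz/z = sqrt((ux/x)^2 + (uy/y)^2)
Relative uncertainties: ux/x = 4.29/81.6 = 0.052574
uy/y = 1.13/32.4 = 0.034877
z = 81.6 * 32.4 = 2643.8
uz = 2643.8 * sqrt(0.052574^2 + 0.034877^2) = 166.8

166.8


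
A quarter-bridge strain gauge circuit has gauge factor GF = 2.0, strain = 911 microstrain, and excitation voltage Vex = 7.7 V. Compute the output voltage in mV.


Quarter bridge output: Vout = (GF * epsilon * Vex) / 4.
Vout = (2.0 * 911e-6 * 7.7) / 4
Vout = 0.0140294 / 4 V
Vout = 0.00350735 V = 3.5073 mV

3.5073 mV


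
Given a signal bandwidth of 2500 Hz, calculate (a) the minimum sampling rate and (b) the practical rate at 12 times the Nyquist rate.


By Nyquist theorem, fs_min = 2 * fmax.
fs_min = 2 * 2500 = 5000 Hz
Practical rate = 12 * fs_min = 12 * 5000 = 60000 Hz

fs_min = 5000 Hz, fs_practical = 60000 Hz


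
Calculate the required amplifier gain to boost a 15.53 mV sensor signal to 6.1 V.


Gain = Vout / Vin (converting to same units).
G = 6.1 V / 15.53 mV
G = 6100.0 mV / 15.53 mV
G = 392.79

392.79


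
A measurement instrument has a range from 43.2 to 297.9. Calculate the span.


Span = upper range - lower range.
Span = 297.9 - (43.2)
Span = 254.7

254.7


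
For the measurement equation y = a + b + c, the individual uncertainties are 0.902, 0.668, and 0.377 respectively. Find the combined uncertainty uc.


For a sum of independent quantities, uc = sqrt(u1^2 + u2^2 + u3^2).
uc = sqrt(0.902^2 + 0.668^2 + 0.377^2)
uc = sqrt(0.813604 + 0.446224 + 0.142129)
uc = 1.184

1.184


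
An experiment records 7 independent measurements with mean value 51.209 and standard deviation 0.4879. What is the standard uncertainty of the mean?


The standard uncertainty for Type A evaluation is u = s / sqrt(n).
u = 0.4879 / sqrt(7)
u = 0.4879 / 2.6458
u = 0.1844

0.1844


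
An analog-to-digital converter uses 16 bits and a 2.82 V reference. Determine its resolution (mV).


The resolution (LSB) of an ADC is Vref / 2^n.
LSB = 2.82 / 2^16
LSB = 2.82 / 65536
LSB = 4.303e-05 V = 0.04302979 mV

0.04302979 mV


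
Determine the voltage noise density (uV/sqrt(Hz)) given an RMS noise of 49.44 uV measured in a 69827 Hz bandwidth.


Noise spectral density = Vrms / sqrt(BW).
NSD = 49.44 / sqrt(69827)
NSD = 49.44 / 264.248
NSD = 0.1871 uV/sqrt(Hz)

0.1871 uV/sqrt(Hz)


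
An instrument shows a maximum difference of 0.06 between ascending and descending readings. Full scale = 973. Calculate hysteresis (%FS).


Hysteresis = (max difference / full scale) * 100%.
H = (0.06 / 973) * 100
H = 0.006 %FS

0.006 %FS


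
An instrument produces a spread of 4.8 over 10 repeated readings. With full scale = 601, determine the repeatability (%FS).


Repeatability = (spread / full scale) * 100%.
R = (4.8 / 601) * 100
R = 0.799 %FS

0.799 %FS


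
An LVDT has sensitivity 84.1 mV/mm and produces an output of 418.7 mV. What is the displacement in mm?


Displacement = Vout / sensitivity.
d = 418.7 / 84.1
d = 4.979 mm

4.979 mm


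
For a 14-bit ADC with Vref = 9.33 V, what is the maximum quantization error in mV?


The maximum quantization error is +/- LSB/2.
LSB = Vref / 2^n = 9.33 / 16384 = 0.00056946 V
Max error = LSB / 2 = 0.00056946 / 2 = 0.00028473 V
Max error = 0.2847 mV

0.2847 mV


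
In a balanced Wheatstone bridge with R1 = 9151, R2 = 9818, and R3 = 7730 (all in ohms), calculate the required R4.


At balance: R1*R4 = R2*R3, so R4 = R2*R3/R1.
R4 = 9818 * 7730 / 9151
R4 = 75893140 / 9151
R4 = 8293.43 ohm

8293.43 ohm


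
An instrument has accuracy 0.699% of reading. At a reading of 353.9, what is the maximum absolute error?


Absolute error = (accuracy% / 100) * reading.
Error = (0.699 / 100) * 353.9
Error = 0.00699 * 353.9
Error = 2.4738

2.4738


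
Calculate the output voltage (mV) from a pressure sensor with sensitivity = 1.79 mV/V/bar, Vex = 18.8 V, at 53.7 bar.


Output = sensitivity * Vex * P.
Vout = 1.79 * 18.8 * 53.7
Vout = 33.652 * 53.7
Vout = 1807.11 mV

1807.11 mV


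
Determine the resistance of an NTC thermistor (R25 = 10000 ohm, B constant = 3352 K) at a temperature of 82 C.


NTC thermistor equation: Rt = R25 * exp(B * (1/T - 1/T25)).
T in Kelvin: 355.15 K, T25 = 298.15 K
1/T - 1/T25 = 1/355.15 - 1/298.15 = -0.0005383
B * (1/T - 1/T25) = 3352 * -0.0005383 = -1.8044
Rt = 10000 * exp(-1.8044) = 1645.7 ohm

1645.7 ohm


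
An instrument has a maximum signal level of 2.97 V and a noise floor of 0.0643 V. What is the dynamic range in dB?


Dynamic range = 20 * log10(Vmax / Vnoise).
DR = 20 * log10(2.97 / 0.0643)
DR = 20 * log10(46.19)
DR = 33.29 dB

33.29 dB


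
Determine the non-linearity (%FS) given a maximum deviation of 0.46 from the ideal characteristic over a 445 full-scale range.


Linearity error = (max deviation / full scale) * 100%.
Linearity = (0.46 / 445) * 100
Linearity = 0.103 %FS

0.103 %FS


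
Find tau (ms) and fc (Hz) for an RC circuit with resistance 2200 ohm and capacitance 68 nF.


Time constant: tau = R * C.
tau = 2200 * 6.80e-08 = 0.0001496 s
tau = 0.1496 ms
Cutoff frequency: fc = 1 / (2*pi*R*C).
fc = 1 / (2*pi*0.0001496) = 1063.87 Hz

tau = 0.1496 ms, fc = 1063.87 Hz


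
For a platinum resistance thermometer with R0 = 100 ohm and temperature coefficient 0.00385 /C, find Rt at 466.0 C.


The RTD equation: Rt = R0 * (1 + alpha * T).
Rt = 100 * (1 + 0.00385 * 466.0)
Rt = 100 * (1 + 1.7941)
Rt = 100 * 2.7941
Rt = 279.41 ohm

279.41 ohm


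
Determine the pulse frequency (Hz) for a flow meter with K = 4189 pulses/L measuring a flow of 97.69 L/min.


Frequency = K * Q / 60 (converting L/min to L/s).
f = 4189 * 97.69 / 60
f = 409223.41 / 60
f = 6820.39 Hz

6820.39 Hz


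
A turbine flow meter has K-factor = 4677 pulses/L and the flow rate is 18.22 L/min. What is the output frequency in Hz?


Frequency = K * Q / 60 (converting L/min to L/s).
f = 4677 * 18.22 / 60
f = 85214.94 / 60
f = 1420.25 Hz

1420.25 Hz


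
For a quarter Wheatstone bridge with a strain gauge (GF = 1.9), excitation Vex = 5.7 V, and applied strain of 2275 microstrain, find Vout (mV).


Quarter bridge output: Vout = (GF * epsilon * Vex) / 4.
Vout = (1.9 * 2275e-6 * 5.7) / 4
Vout = 0.02463825 / 4 V
Vout = 0.00615956 V = 6.1596 mV

6.1596 mV


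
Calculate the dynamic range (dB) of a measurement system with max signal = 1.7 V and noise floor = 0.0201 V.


Dynamic range = 20 * log10(Vmax / Vnoise).
DR = 20 * log10(1.7 / 0.0201)
DR = 20 * log10(84.58)
DR = 38.55 dB

38.55 dB


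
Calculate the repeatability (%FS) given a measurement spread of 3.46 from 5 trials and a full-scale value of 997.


Repeatability = (spread / full scale) * 100%.
R = (3.46 / 997) * 100
R = 0.347 %FS

0.347 %FS


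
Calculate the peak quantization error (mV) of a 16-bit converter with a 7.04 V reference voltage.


The maximum quantization error is +/- LSB/2.
LSB = Vref / 2^n = 7.04 / 65536 = 0.00010742 V
Max error = LSB / 2 = 0.00010742 / 2 = 5.371e-05 V
Max error = 0.0537 mV

0.0537 mV


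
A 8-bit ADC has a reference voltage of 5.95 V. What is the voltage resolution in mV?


The resolution (LSB) of an ADC is Vref / 2^n.
LSB = 5.95 / 2^8
LSB = 5.95 / 256
LSB = 0.02324219 V = 23.2421875 mV

23.2421875 mV


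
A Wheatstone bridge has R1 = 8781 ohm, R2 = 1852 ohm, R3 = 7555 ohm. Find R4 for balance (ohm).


At balance: R1*R4 = R2*R3, so R4 = R2*R3/R1.
R4 = 1852 * 7555 / 8781
R4 = 13991860 / 8781
R4 = 1593.42 ohm

1593.42 ohm


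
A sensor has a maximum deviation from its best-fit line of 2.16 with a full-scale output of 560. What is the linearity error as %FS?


Linearity error = (max deviation / full scale) * 100%.
Linearity = (2.16 / 560) * 100
Linearity = 0.386 %FS

0.386 %FS


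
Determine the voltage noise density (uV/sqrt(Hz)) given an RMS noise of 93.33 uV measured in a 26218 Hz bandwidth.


Noise spectral density = Vrms / sqrt(BW).
NSD = 93.33 / sqrt(26218)
NSD = 93.33 / 161.9197
NSD = 0.5764 uV/sqrt(Hz)

0.5764 uV/sqrt(Hz)


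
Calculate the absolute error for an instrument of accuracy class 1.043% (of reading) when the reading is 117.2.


Absolute error = (accuracy% / 100) * reading.
Error = (1.043 / 100) * 117.2
Error = 0.01043 * 117.2
Error = 1.2224

1.2224


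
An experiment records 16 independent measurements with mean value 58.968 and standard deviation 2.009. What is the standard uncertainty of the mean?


The standard uncertainty for Type A evaluation is u = s / sqrt(n).
u = 2.009 / sqrt(16)
u = 2.009 / 4.0
u = 0.5022

0.5022


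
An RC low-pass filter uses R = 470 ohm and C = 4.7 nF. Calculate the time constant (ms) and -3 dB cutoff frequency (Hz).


Time constant: tau = R * C.
tau = 470 * 4.70e-09 = 2.209e-06 s
tau = 0.0022 ms
Cutoff frequency: fc = 1 / (2*pi*R*C).
fc = 1 / (2*pi*2.209e-06) = 72048.41 Hz

tau = 0.0022 ms, fc = 72048.41 Hz


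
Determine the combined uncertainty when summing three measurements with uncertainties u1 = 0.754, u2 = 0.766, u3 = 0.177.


For a sum of independent quantities, uc = sqrt(u1^2 + u2^2 + u3^2).
uc = sqrt(0.754^2 + 0.766^2 + 0.177^2)
uc = sqrt(0.568516 + 0.586756 + 0.031329)
uc = 1.0893

1.0893


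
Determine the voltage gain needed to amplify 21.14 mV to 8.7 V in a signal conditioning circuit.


Gain = Vout / Vin (converting to same units).
G = 8.7 V / 21.14 mV
G = 8700.0 mV / 21.14 mV
G = 411.54

411.54


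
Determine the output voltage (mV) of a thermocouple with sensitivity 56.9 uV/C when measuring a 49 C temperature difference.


The thermocouple output V = sensitivity * dT.
V = 56.9 uV/C * 49 C
V = 2788.1 uV
V = 2.788 mV

2.788 mV


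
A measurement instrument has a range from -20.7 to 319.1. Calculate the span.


Span = upper range - lower range.
Span = 319.1 - (-20.7)
Span = 339.8

339.8


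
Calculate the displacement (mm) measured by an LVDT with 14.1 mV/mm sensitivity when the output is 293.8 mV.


Displacement = Vout / sensitivity.
d = 293.8 / 14.1
d = 20.837 mm

20.837 mm


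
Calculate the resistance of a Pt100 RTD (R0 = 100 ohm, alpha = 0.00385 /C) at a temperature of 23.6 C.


The RTD equation: Rt = R0 * (1 + alpha * T).
Rt = 100 * (1 + 0.00385 * 23.6)
Rt = 100 * (1 + 0.09086)
Rt = 100 * 1.09086
Rt = 109.086 ohm

109.086 ohm


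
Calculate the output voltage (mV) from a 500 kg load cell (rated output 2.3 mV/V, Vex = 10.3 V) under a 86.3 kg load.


Vout = rated_output * Vex * (load / capacity).
Vout = 2.3 * 10.3 * (86.3 / 500)
Vout = 2.3 * 10.3 * 0.1726
Vout = 4.089 mV

4.089 mV


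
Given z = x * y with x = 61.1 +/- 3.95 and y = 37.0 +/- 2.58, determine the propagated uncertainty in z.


For a product z = x*y, the relative uncertainty is:
uz/z = sqrt((ux/x)^2 + (uy/y)^2)
Relative uncertainties: ux/x = 3.95/61.1 = 0.064648
uy/y = 2.58/37.0 = 0.06973
z = 61.1 * 37.0 = 2260.7
uz = 2260.7 * sqrt(0.064648^2 + 0.06973^2) = 214.964

214.964


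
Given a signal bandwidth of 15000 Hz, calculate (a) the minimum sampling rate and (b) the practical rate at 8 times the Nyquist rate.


By Nyquist theorem, fs_min = 2 * fmax.
fs_min = 2 * 15000 = 30000 Hz
Practical rate = 8 * fs_min = 8 * 30000 = 240000 Hz

fs_min = 30000 Hz, fs_practical = 240000 Hz


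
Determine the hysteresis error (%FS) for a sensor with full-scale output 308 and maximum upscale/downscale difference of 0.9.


Hysteresis = (max difference / full scale) * 100%.
H = (0.9 / 308) * 100
H = 0.292 %FS

0.292 %FS


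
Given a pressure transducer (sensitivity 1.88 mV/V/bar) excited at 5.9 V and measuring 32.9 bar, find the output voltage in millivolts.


Output = sensitivity * Vex * P.
Vout = 1.88 * 5.9 * 32.9
Vout = 11.092 * 32.9
Vout = 364.93 mV

364.93 mV


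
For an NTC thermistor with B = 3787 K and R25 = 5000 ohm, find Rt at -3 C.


NTC thermistor equation: Rt = R25 * exp(B * (1/T - 1/T25)).
T in Kelvin: 270.15 K, T25 = 298.15 K
1/T - 1/T25 = 1/270.15 - 1/298.15 = 0.00034763
B * (1/T - 1/T25) = 3787 * 0.00034763 = 1.3165
Rt = 5000 * exp(1.3165) = 18651.3 ohm

18651.3 ohm


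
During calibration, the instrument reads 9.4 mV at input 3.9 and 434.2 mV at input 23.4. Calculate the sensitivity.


Sensitivity = (y2 - y1) / (x2 - x1).
S = (434.2 - 9.4) / (23.4 - 3.9)
S = 424.8 / 19.5
S = 21.7846 mV/unit

21.7846 mV/unit


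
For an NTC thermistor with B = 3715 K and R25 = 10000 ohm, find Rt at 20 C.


NTC thermistor equation: Rt = R25 * exp(B * (1/T - 1/T25)).
T in Kelvin: 293.15 K, T25 = 298.15 K
1/T - 1/T25 = 1/293.15 - 1/298.15 = 5.721e-05
B * (1/T - 1/T25) = 3715 * 5.721e-05 = 0.2125
Rt = 10000 * exp(0.2125) = 12367.9 ohm

12367.9 ohm


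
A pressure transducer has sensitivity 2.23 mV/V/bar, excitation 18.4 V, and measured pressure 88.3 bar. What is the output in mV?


Output = sensitivity * Vex * P.
Vout = 2.23 * 18.4 * 88.3
Vout = 41.032 * 88.3
Vout = 3623.13 mV

3623.13 mV


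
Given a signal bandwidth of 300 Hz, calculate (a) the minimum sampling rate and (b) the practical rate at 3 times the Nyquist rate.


By Nyquist theorem, fs_min = 2 * fmax.
fs_min = 2 * 300 = 600 Hz
Practical rate = 3 * fs_min = 3 * 600 = 1800 Hz

fs_min = 600 Hz, fs_practical = 1800 Hz


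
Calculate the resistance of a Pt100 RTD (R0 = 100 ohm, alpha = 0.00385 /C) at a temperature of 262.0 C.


The RTD equation: Rt = R0 * (1 + alpha * T).
Rt = 100 * (1 + 0.00385 * 262.0)
Rt = 100 * (1 + 1.0087)
Rt = 100 * 2.0087
Rt = 200.87 ohm

200.87 ohm


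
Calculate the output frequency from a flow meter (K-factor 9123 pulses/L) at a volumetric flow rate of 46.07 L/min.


Frequency = K * Q / 60 (converting L/min to L/s).
f = 9123 * 46.07 / 60
f = 420296.61 / 60
f = 7004.94 Hz

7004.94 Hz


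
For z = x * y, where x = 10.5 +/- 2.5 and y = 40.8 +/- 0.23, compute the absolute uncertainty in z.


For a product z = x*y, the relative uncertainty is:
uz/z = sqrt((ux/x)^2 + (uy/y)^2)
Relative uncertainties: ux/x = 2.5/10.5 = 0.238095
uy/y = 0.23/40.8 = 0.005637
z = 10.5 * 40.8 = 428.4
uz = 428.4 * sqrt(0.238095^2 + 0.005637^2) = 102.029

102.029


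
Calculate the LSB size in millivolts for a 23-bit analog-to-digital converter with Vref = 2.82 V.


The resolution (LSB) of an ADC is Vref / 2^n.
LSB = 2.82 / 2^23
LSB = 2.82 / 8388608
LSB = 3.4e-07 V = 0.00033617 mV

0.00033617 mV


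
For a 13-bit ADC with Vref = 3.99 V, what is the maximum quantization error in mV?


The maximum quantization error is +/- LSB/2.
LSB = Vref / 2^n = 3.99 / 8192 = 0.00048706 V
Max error = LSB / 2 = 0.00048706 / 2 = 0.00024353 V
Max error = 0.2435 mV

0.2435 mV


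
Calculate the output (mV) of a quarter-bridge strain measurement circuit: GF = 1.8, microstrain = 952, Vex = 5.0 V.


Quarter bridge output: Vout = (GF * epsilon * Vex) / 4.
Vout = (1.8 * 952e-6 * 5.0) / 4
Vout = 0.008568 / 4 V
Vout = 0.002142 V = 2.142 mV

2.142 mV


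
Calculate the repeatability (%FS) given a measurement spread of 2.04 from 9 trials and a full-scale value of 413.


Repeatability = (spread / full scale) * 100%.
R = (2.04 / 413) * 100
R = 0.494 %FS

0.494 %FS


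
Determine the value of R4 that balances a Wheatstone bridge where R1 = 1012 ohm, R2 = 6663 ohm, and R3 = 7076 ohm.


At balance: R1*R4 = R2*R3, so R4 = R2*R3/R1.
R4 = 6663 * 7076 / 1012
R4 = 47147388 / 1012
R4 = 46588.33 ohm

46588.33 ohm


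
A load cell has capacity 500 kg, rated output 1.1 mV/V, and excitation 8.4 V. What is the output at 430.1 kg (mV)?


Vout = rated_output * Vex * (load / capacity).
Vout = 1.1 * 8.4 * (430.1 / 500)
Vout = 1.1 * 8.4 * 0.8602
Vout = 7.948 mV

7.948 mV


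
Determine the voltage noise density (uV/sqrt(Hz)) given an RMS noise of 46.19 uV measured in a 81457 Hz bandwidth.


Noise spectral density = Vrms / sqrt(BW).
NSD = 46.19 / sqrt(81457)
NSD = 46.19 / 285.4067
NSD = 0.1618 uV/sqrt(Hz)

0.1618 uV/sqrt(Hz)


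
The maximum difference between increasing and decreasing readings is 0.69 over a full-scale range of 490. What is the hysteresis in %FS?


Hysteresis = (max difference / full scale) * 100%.
H = (0.69 / 490) * 100
H = 0.141 %FS

0.141 %FS


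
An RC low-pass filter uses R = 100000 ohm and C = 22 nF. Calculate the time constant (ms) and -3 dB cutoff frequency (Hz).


Time constant: tau = R * C.
tau = 100000 * 2.20e-08 = 0.0022 s
tau = 2.2 ms
Cutoff frequency: fc = 1 / (2*pi*R*C).
fc = 1 / (2*pi*0.0022) = 72.34 Hz

tau = 2.2 ms, fc = 72.34 Hz


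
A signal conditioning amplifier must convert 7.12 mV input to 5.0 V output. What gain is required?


Gain = Vout / Vin (converting to same units).
G = 5.0 V / 7.12 mV
G = 5000.0 mV / 7.12 mV
G = 702.25

702.25


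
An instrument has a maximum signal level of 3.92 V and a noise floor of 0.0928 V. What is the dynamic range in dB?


Dynamic range = 20 * log10(Vmax / Vnoise).
DR = 20 * log10(3.92 / 0.0928)
DR = 20 * log10(42.24)
DR = 32.51 dB

32.51 dB


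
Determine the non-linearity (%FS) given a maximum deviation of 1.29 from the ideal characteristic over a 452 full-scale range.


Linearity error = (max deviation / full scale) * 100%.
Linearity = (1.29 / 452) * 100
Linearity = 0.285 %FS

0.285 %FS


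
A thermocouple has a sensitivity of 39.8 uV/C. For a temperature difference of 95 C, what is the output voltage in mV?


The thermocouple output V = sensitivity * dT.
V = 39.8 uV/C * 95 C
V = 3781.0 uV
V = 3.781 mV

3.781 mV


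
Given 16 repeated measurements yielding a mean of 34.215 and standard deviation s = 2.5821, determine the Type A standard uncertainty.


The standard uncertainty for Type A evaluation is u = s / sqrt(n).
u = 2.5821 / sqrt(16)
u = 2.5821 / 4.0
u = 0.6455

0.6455


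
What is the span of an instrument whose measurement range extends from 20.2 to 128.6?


Span = upper range - lower range.
Span = 128.6 - (20.2)
Span = 108.4

108.4


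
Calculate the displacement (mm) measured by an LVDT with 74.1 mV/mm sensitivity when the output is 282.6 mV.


Displacement = Vout / sensitivity.
d = 282.6 / 74.1
d = 3.814 mm

3.814 mm


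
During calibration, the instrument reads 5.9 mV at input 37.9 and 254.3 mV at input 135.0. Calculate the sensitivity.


Sensitivity = (y2 - y1) / (x2 - x1).
S = (254.3 - 5.9) / (135.0 - 37.9)
S = 248.4 / 97.1
S = 2.5582 mV/unit

2.5582 mV/unit


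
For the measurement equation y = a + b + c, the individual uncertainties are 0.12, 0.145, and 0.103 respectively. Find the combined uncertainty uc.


For a sum of independent quantities, uc = sqrt(u1^2 + u2^2 + u3^2).
uc = sqrt(0.12^2 + 0.145^2 + 0.103^2)
uc = sqrt(0.0144 + 0.021025 + 0.010609)
uc = 0.2146

0.2146


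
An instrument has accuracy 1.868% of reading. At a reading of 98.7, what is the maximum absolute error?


Absolute error = (accuracy% / 100) * reading.
Error = (1.868 / 100) * 98.7
Error = 0.01868 * 98.7
Error = 1.8437

1.8437


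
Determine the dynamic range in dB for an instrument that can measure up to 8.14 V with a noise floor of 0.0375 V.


Dynamic range = 20 * log10(Vmax / Vnoise).
DR = 20 * log10(8.14 / 0.0375)
DR = 20 * log10(217.07)
DR = 46.73 dB

46.73 dB


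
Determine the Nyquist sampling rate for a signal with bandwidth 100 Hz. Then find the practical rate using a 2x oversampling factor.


By Nyquist theorem, fs_min = 2 * fmax.
fs_min = 2 * 100 = 200 Hz
Practical rate = 2 * fs_min = 2 * 200 = 400 Hz

fs_min = 200 Hz, fs_practical = 400 Hz


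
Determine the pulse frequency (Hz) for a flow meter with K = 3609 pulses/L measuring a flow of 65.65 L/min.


Frequency = K * Q / 60 (converting L/min to L/s).
f = 3609 * 65.65 / 60
f = 236930.85 / 60
f = 3948.85 Hz

3948.85 Hz


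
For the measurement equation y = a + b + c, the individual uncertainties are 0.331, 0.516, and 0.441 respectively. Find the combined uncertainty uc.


For a sum of independent quantities, uc = sqrt(u1^2 + u2^2 + u3^2).
uc = sqrt(0.331^2 + 0.516^2 + 0.441^2)
uc = sqrt(0.109561 + 0.266256 + 0.194481)
uc = 0.7552

0.7552


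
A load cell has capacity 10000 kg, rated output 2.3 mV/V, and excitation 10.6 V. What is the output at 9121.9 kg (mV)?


Vout = rated_output * Vex * (load / capacity).
Vout = 2.3 * 10.6 * (9121.9 / 10000)
Vout = 2.3 * 10.6 * 0.91219
Vout = 22.239 mV

22.239 mV


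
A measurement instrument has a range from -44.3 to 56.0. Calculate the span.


Span = upper range - lower range.
Span = 56.0 - (-44.3)
Span = 100.3

100.3


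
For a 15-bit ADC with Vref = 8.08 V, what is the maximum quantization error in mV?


The maximum quantization error is +/- LSB/2.
LSB = Vref / 2^n = 8.08 / 32768 = 0.00024658 V
Max error = LSB / 2 = 0.00024658 / 2 = 0.00012329 V
Max error = 0.1233 mV

0.1233 mV


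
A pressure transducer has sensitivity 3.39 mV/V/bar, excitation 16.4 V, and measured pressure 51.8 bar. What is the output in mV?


Output = sensitivity * Vex * P.
Vout = 3.39 * 16.4 * 51.8
Vout = 55.596 * 51.8
Vout = 2879.87 mV

2879.87 mV


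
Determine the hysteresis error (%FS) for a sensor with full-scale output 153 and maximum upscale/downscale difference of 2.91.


Hysteresis = (max difference / full scale) * 100%.
H = (2.91 / 153) * 100
H = 1.902 %FS

1.902 %FS


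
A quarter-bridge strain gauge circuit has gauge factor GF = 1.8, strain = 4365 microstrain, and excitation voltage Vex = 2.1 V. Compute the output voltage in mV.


Quarter bridge output: Vout = (GF * epsilon * Vex) / 4.
Vout = (1.8 * 4365e-6 * 2.1) / 4
Vout = 0.0164997 / 4 V
Vout = 0.00412492 V = 4.1249 mV

4.1249 mV


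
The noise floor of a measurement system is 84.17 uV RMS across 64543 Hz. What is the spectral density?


Noise spectral density = Vrms / sqrt(BW).
NSD = 84.17 / sqrt(64543)
NSD = 84.17 / 254.0531
NSD = 0.3313 uV/sqrt(Hz)

0.3313 uV/sqrt(Hz)


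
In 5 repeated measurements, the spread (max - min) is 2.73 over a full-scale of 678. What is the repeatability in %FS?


Repeatability = (spread / full scale) * 100%.
R = (2.73 / 678) * 100
R = 0.403 %FS

0.403 %FS


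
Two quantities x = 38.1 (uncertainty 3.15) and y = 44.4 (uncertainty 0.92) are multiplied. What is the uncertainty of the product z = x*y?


For a product z = x*y, the relative uncertainty is:
uz/z = sqrt((ux/x)^2 + (uy/y)^2)
Relative uncertainties: ux/x = 3.15/38.1 = 0.082677
uy/y = 0.92/44.4 = 0.020721
z = 38.1 * 44.4 = 1691.6
uz = 1691.6 * sqrt(0.082677^2 + 0.020721^2) = 144.186

144.186


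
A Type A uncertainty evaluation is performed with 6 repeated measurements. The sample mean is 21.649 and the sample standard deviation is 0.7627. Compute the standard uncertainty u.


The standard uncertainty for Type A evaluation is u = s / sqrt(n).
u = 0.7627 / sqrt(6)
u = 0.7627 / 2.4495
u = 0.3114

0.3114


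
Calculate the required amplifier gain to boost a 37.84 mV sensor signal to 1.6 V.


Gain = Vout / Vin (converting to same units).
G = 1.6 V / 37.84 mV
G = 1600.0 mV / 37.84 mV
G = 42.28

42.28


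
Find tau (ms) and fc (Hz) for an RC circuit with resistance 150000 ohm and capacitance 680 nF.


Time constant: tau = R * C.
tau = 150000 * 6.80e-07 = 0.102 s
tau = 102.0 ms
Cutoff frequency: fc = 1 / (2*pi*R*C).
fc = 1 / (2*pi*0.102) = 1.56 Hz

tau = 102.0 ms, fc = 1.56 Hz


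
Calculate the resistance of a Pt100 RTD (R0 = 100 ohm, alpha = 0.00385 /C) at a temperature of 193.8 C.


The RTD equation: Rt = R0 * (1 + alpha * T).
Rt = 100 * (1 + 0.00385 * 193.8)
Rt = 100 * (1 + 0.74613)
Rt = 100 * 1.74613
Rt = 174.613 ohm

174.613 ohm


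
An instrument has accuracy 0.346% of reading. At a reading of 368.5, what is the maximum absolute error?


Absolute error = (accuracy% / 100) * reading.
Error = (0.346 / 100) * 368.5
Error = 0.00346 * 368.5
Error = 1.275

1.275


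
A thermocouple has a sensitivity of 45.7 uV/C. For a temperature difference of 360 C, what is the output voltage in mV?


The thermocouple output V = sensitivity * dT.
V = 45.7 uV/C * 360 C
V = 16452.0 uV
V = 16.452 mV

16.452 mV


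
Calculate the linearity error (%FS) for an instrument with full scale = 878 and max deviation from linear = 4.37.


Linearity error = (max deviation / full scale) * 100%.
Linearity = (4.37 / 878) * 100
Linearity = 0.498 %FS

0.498 %FS


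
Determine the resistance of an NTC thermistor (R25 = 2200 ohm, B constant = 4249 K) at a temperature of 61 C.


NTC thermistor equation: Rt = R25 * exp(B * (1/T - 1/T25)).
T in Kelvin: 334.15 K, T25 = 298.15 K
1/T - 1/T25 = 1/334.15 - 1/298.15 = -0.00036135
B * (1/T - 1/T25) = 4249 * -0.00036135 = -1.5354
Rt = 2200 * exp(-1.5354) = 473.8 ohm

473.8 ohm


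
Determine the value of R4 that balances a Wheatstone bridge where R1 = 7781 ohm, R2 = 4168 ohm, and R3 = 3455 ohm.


At balance: R1*R4 = R2*R3, so R4 = R2*R3/R1.
R4 = 4168 * 3455 / 7781
R4 = 14400440 / 7781
R4 = 1850.72 ohm

1850.72 ohm


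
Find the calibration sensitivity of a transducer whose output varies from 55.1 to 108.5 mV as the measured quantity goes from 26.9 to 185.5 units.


Sensitivity = (y2 - y1) / (x2 - x1).
S = (108.5 - 55.1) / (185.5 - 26.9)
S = 53.4 / 158.6
S = 0.3367 mV/unit

0.3367 mV/unit


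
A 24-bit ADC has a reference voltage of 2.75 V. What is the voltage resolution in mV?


The resolution (LSB) of an ADC is Vref / 2^n.
LSB = 2.75 / 2^24
LSB = 2.75 / 16777216
LSB = 1.6e-07 V = 0.00016391 mV

0.00016391 mV


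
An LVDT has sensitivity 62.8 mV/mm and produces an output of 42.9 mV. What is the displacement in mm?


Displacement = Vout / sensitivity.
d = 42.9 / 62.8
d = 0.683 mm

0.683 mm


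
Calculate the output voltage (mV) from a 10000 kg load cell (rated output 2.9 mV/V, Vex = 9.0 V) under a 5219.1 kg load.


Vout = rated_output * Vex * (load / capacity).
Vout = 2.9 * 9.0 * (5219.1 / 10000)
Vout = 2.9 * 9.0 * 0.52191
Vout = 13.622 mV

13.622 mV


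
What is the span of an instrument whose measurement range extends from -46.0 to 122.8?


Span = upper range - lower range.
Span = 122.8 - (-46.0)
Span = 168.8

168.8


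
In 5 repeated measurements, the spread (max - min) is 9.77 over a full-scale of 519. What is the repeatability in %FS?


Repeatability = (spread / full scale) * 100%.
R = (9.77 / 519) * 100
R = 1.882 %FS

1.882 %FS


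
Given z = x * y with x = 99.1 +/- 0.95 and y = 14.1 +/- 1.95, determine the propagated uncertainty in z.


For a product z = x*y, the relative uncertainty is:
uz/z = sqrt((ux/x)^2 + (uy/y)^2)
Relative uncertainties: ux/x = 0.95/99.1 = 0.009586
uy/y = 1.95/14.1 = 0.138298
z = 99.1 * 14.1 = 1397.3
uz = 1397.3 * sqrt(0.009586^2 + 0.138298^2) = 193.709

193.709
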